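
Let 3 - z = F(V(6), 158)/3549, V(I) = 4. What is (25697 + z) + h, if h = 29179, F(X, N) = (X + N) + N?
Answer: 194765251/3549 ≈ 54879.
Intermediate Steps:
F(X, N) = X + 2*N (F(X, N) = (N + X) + N = X + 2*N)
z = 10327/3549 (z = 3 - (4 + 2*158)/3549 = 3 - (4 + 316)/3549 = 3 - 320/3549 = 10327/3549 ≈ 2.9098)
(25697 + z) + h = (25697 + 10327/3549) + 29179 = 91208980/3549 + 29179 = 194765251/3549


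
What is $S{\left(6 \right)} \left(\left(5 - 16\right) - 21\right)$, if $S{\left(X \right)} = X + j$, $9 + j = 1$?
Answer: $64$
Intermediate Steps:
$j = -8$ ($j = -9 + 1 = -8$)
$S{\left(X \right)} = -8 + X$ ($S{\left(X \right)} = X - 8 = -8 + X$)
$S{\left(6 \right)} \left(\left(5 - 16\right) - 21\right) = \left(-8 + 6\right) \left(\left(5 - 16\right) - 21\right) = - 2 \left(-11 - 21\right) = \left(-2\right) \left(-32\right) = 64$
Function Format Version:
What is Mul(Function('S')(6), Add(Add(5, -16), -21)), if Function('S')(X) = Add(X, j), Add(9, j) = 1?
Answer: 64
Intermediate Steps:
j = -8 (j = Add(-9, 1) = -8)
Function('S')(X) = Add(-8, X) (Function('S')(X) = Add(X, -8) = Add(-8, X))
Mul(Function('S')(6), Add(Add(5, -16), -21)) = Mul(Add(-8, 6), Add(Add(5, -16), -21)) = Mul(-2, Add(-11, -21)) = Mul(-2, -32) = 64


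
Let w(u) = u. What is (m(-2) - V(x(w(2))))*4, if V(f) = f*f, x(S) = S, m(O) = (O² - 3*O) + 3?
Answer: 36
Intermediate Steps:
m(O) = 3 + O² - 3*O
V(f) = f²
(m(-2) - V(x(w(2))))*4 = ((3 + (-2)² - 3*(-2)) - 1*2²)*4 = ((3 + 4 + 6) - 1*4)*4 = (13 - 4)*4 = 9*4 = 36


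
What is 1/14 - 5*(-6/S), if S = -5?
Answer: -83/14 ≈ -5.9286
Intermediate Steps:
1/14 - 5*(-6/S) = 1/14 - 5*(-6/(-5)) = 1/14 - 5*(-6*(-⅕)) = 1/14 - 5*6/5 = 1/14 - 1*6 = 1/14 - 6 = -83/14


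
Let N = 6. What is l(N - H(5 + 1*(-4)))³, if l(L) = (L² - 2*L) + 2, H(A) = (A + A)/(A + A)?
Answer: 4913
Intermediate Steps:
H(A) = 1 (H(A) = (2*A)/((2*A)) = (2*A)*(1/(2*A)) = 1)
l(L) = 2 + L² - 2*L
l(N - H(5 + 1*(-4)))³ = (2 + (6 - 1*1)² - 2*(6 - 1*1))³ = (2 + (6 - 1)² - 2*(6 - 1))³ = (2 + 5² - 2*5)³ = (2 + 25 - 10)³ = 17³ = 4913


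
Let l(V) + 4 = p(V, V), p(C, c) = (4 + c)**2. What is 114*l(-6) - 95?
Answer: -95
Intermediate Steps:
l(V) = -4 + (4 + V)**2
114*l(-6) - 95 = 114*(-4 + (4 - 6)**2) - 95 = 114*(-4 + (-2)**2) - 95 = 114*(-4 + 4) - 95 = 114*0 - 95 = 0 - 95 = -95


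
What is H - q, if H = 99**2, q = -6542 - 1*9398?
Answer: 25741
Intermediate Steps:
q = -15940 (q = -6542 - 9398 = -15940)
H = 9801
H - q = 9801 - 1*(-15940) = 9801 + 15940 = 25741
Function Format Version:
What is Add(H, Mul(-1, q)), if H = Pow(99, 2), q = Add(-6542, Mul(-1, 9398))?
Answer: 25741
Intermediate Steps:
q = -15940 (q = Add(-6542, -9398) = -15940)
H = 9801
Add(H, Mul(-1, q)) = Add(9801, Mul(-1, -15940)) = Add(9801, 15940) = 25741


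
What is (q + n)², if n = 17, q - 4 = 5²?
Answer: 2116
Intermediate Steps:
q = 29 (q = 4 + 5² = 4 + 25 = 29)
(q + n)² = (29 + 17)² = 46² = 2116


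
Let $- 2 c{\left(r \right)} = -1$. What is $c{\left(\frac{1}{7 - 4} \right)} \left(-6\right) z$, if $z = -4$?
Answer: $12$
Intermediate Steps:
$c{\left(r \right)} = \frac{1}{2}$ ($c{\left(r \right)} = \left(- \frac{1}{2}\right) \left(-1\right) = \frac{1}{2}$)
$c{\left(\frac{1}{7 - 4} \right)} \left(-6\right) z = \frac{1}{2} \left(-6\right) \left(-4\right) = \left(-3\right) \left(-4\right) = 12$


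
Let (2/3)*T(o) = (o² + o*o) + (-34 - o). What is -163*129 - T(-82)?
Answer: -41271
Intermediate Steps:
T(o) = -51 + 3*o² - 3*o/2 (T(o) = 3*((o² + o*o) + (-34 - o))/2 = 3*((o² + o²) + (-34 - o))/2 = 3*(2*o² + (-34 - o))/2 = 3*(-34 - o + 2*o²)/2 = -51 + 3*o² - 3*o/2)
-163*129 - T(-82) = -163*129 - (-51 + 3*(-82)² - 3/2*(-82)) = -21027 - (-51 + 3*6724 + 123) = -21027 - (-51 + 20172 + 123) = -21027 - 1*20244 = -21027 - 20244 = -41271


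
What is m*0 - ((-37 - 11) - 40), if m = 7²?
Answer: 88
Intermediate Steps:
m = 49
m*0 - ((-37 - 11) - 40) = 49*0 - ((-37 - 11) - 40) = 0 - (-48 - 40) = 0 - 1*(-88) = 0 + 88 = 88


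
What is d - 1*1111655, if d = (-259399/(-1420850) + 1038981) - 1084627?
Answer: -1644350866451/1420850 ≈ -1.1573e+6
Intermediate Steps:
d = -64855859701/1420850 (d = (-259399*(-1/1420850) + 1038981) - 1084627 = (259399/1420850 + 1038981) - 1084627 = 1476236413249/1420850 - 1084627 = -64855859701/1420850 ≈ -45646.)
d - 1*1111655 = -64855859701/1420850 - 1*1111655 = -64855859701/1420850 - 1111655 = -1644350866451/1420850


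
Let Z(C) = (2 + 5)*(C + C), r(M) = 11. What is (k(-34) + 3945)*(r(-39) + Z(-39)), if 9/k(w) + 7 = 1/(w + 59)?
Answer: -122373225/58 ≈ -2.1099e+6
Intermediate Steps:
k(w) = 9/(-7 + 1/(59 + w)) (k(w) = 9/(-7 + 1/(w + 59)) = 9/(-7 + 1/(59 + w)))
Z(C) = 14*C (Z(C) = 7*(2*C) = 14*C)
(k(-34) + 3945)*(r(-39) + Z(-39)) = (9*(-59 - 1*(-34))/(412 + 7*(-34)) + 3945)*(11 + 14*(-39)) = (9*(-59 + 34)/(412 - 238) + 3945)*(11 - 546) = (9*(-25)/174 + 3945)*(-535) = (9*(1/174)*(-25) + 3945)*(-535) = (-75/58 + 3945)*(-535) = (228735/58)*(-535) = -122373225/58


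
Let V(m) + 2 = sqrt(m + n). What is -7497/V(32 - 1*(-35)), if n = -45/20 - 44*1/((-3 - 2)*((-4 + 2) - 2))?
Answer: -299880/1171 - 44982*sqrt(695)/1171 ≈ -1268.8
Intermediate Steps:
n = -89/20 (n = -45*1/20 - 44*(-1/(5*(-2 - 2))) = -9/4 - 44/((-4*(-5))) = -9/4 - 44/20 = -9/4 - 44*1/20 = -9/4 - 11/5 = -89/20 ≈ -4.4500)
V(m) = -2 + sqrt(-89/20 + m) (V(m) = -2 + sqrt(m - 89/20) = -2 + sqrt(-89/20 + m))
-7497/V(32 - 1*(-35)) = -7497/(-2 + sqrt(-445 + 100*(32 - 1*(-35)))/10) = -7497/(-2 + sqrt(-445 + 100*(32 + 35))/10) = -7497/(-2 + sqrt(-445 + 100*67)/10) = -7497/(-2 + sqrt(-445 + 6700)/10) = -7497/(-2 + sqrt(6255)/10) = -7497/(-2 + (3*sqrt(695))/10) = -7497/(-2 + 3*sqrt(695)/10)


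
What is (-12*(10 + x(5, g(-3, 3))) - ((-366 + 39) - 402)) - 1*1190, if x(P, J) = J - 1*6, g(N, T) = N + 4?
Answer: -521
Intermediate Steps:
g(N, T) = 4 + N
x(P, J) = -6 + J (x(P, J) = J - 6 = -6 + J)
(-12*(10 + x(5, g(-3, 3))) - ((-366 + 39) - 402)) - 1*1190 = (-12*(10 + (-6 + (4 - 3))) - ((-366 + 39) - 402)) - 1*1190 = (-12*(10 + (-6 + 1)) - (-327 - 402)) - 1190 = (-12*(10 - 5) - 1*(-729)) - 1190 = (-12*5 + 729) - 1190 = (-60 + 729) - 1190 = 669 - 1190 = -521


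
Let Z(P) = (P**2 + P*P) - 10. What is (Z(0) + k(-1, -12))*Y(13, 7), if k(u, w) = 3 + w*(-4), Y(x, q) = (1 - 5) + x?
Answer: 369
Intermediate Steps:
Y(x, q) = -4 + x
k(u, w) = 3 - 4*w
Z(P) = -10 + 2*P**2 (Z(P) = (P**2 + P**2) - 10 = 2*P**2 - 10 = -10 + 2*P**2)
(Z(0) + k(-1, -12))*Y(13, 7) = ((-10 + 2*0**2) + (3 - 4*(-12)))*(-4 + 13) = ((-10 + 2*0) + (3 + 48))*9 = ((-10 + 0) + 51)*9 = (-10 + 51)*9 = 41*9 = 369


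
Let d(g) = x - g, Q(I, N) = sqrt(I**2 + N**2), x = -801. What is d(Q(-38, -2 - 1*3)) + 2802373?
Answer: 2801572 - sqrt(1469) ≈ 2.8015e+6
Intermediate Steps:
d(g) = -801 - g
d(Q(-38, -2 - 1*3)) + 2802373 = (-801 - sqrt((-38)**2 + (-2 - 1*3)**2)) + 2802373 = (-801 - sqrt(1444 + (-2 - 3)**2)) + 2802373 = (-801 - sqrt(1444 + (-5)**2)) + 2802373 = (-801 - sqrt(1444 + 25)) + 2802373 = (-801 - sqrt(1469)) + 2802373 = 2801572 - sqrt(1469)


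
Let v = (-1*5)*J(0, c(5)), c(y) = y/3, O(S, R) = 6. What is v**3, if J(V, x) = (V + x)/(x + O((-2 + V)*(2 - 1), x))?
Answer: -15625/12167 ≈ -1.2842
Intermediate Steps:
c(y) = y/3 (c(y) = y*(1/3) = y/3)
J(V, x) = (V + x)/(6 + x) (J(V, x) = (V + x)/(x + 6) = (V + x)/(6 + x))
v = -25/23 (v = (-1*5)*((0 + (1/3)*5)/(6 + (1/3)*5)) = -5*(0 + 5/3)/(6 + 5/3) = -5*5/(23/3*3) = -15*5/(23*3) = -5*5/23 = -25/23 ≈ -1.0870)
v**3 = (-25/23)**3 = -15625/12167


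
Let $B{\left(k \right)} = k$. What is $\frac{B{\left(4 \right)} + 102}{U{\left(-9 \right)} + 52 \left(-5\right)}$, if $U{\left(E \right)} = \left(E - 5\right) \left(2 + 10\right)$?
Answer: $- \frac{53}{214} \approx -0.24766$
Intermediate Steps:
$U{\left(E \right)} = -60 + 12 E$ ($U{\left(E \right)} = \left(-5 + E\right) 12 = -60 + 12 E$)
$\frac{B{\left(4 \right)} + 102}{U{\left(-9 \right)} + 52 \left(-5\right)} = \frac{4 + 102}{\left(-60 + 12 \left(-9\right)\right) + 52 \left(-5\right)} = \frac{106}{\left(-60 - 108\right) - 260} = \frac{106}{-168 - 260} = \frac{106}{-428} = 106 \left(- \frac{1}{428}\right) = - \frac{53}{214}$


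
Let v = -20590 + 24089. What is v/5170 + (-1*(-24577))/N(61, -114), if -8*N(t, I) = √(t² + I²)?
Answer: 3499/5170 - 196616*√16717/16717 ≈ -1520.0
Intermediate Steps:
v = 3499
N(t, I) = -√(I² + t²)/8 (N(t, I) = -√(t² + I²)/8 = -√(I² + t²)/8)
v/5170 + (-1*(-24577))/N(61, -114) = 3499/5170 + (-1*(-24577))/((-√((-114)² + 61²)/8)) = 3499*(1/5170) + 24577/((-√(12996 + 3721)/8)) = 3499/5170 + 24577/((-√16717/8)) = 3499/5170 + 24577*(-8*√16717/16717) = 3499/5170 - 196616*√16717/16717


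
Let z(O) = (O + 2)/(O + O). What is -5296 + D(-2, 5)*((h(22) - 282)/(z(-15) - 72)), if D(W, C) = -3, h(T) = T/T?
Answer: -11395802/2147 ≈ -5307.8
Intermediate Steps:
z(O) = (2 + O)/(2*O) (z(O) = (2 + O)/((2*O)) = (2 + O)*(1/(2*O)) = (2 + O)/(2*O))
h(T) = 1
-5296 + D(-2, 5)*((h(22) - 282)/(z(-15) - 72)) = -5296 - 3*(1 - 282)/((½)*(2 - 15)/(-15) - 72) = -5296 - (-843)/((½)*(-1/15)*(-13) - 72) = -5296 - (-843)/(13/30 - 72) = -5296 - (-843)/(-2147/30) = -5296 - (-843)*(-30)/2147 = -5296 - 3*8430/2147 = -5296 - 25290/2147 = -11395802/2147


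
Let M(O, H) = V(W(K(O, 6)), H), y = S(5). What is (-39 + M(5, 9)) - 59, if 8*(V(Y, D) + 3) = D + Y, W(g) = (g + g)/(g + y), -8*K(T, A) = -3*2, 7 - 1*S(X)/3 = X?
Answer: -7189/72 ≈ -99.847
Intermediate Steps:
S(X) = 21 - 3*X
K(T, A) = 3/4 (K(T, A) = -(-3)*2/8 = -1/8*(-6) = 3/4)
y = 6 (y = 21 - 3*5 = 21 - 15 = 6)
W(g) = 2*g/(6 + g) (W(g) = (g + g)/(g + 6) = (2*g)/(6 + g) = 2*g/(6 + g))
V(Y, D) = -3 + D/8 + Y/8 (V(Y, D) = -3 + (D + Y)/8 = -3 + (D/8 + Y/8) = -3 + D/8 + Y/8)
M(O, H) = -107/36 + H/8 (M(O, H) = -3 + H/8 + (2*(3/4)/(6 + 3/4))/8 = -3 + H/8 + (2*(3/4)/(27/4))/8 = -3 + H/8 + (2*(3/4)*(4/27))/8 = -3 + H/8 + (1/8)*(2/9) = -3 + H/8 + 1/36 = -107/36 + H/8)
(-39 + M(5, 9)) - 59 = (-39 + (-107/36 + (1/8)*9)) - 59 = (-39 + (-107/36 + 9/8)) - 59 = (-39 - 133/72) - 59 = -2941/72 - 59 = -7189/72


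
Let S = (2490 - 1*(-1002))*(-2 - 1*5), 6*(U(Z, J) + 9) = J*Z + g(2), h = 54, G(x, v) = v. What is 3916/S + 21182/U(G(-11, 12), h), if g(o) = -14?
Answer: 194022848/886095 ≈ 218.96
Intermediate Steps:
U(Z, J) = -34/3 + J*Z/6 (U(Z, J) = -9 + (J*Z - 14)/6 = -9 + (-14 + J*Z)/6 = -9 + (-7/3 + J*Z/6) = -34/3 + J*Z/6)
S = -24444 (S = (2490 + 1002)*(-2 - 5) = 3492*(-7) = -24444)
3916/S + 21182/U(G(-11, 12), h) = 3916/(-24444) + 21182/(-34/3 + (⅙)*54*12) = 3916*(-1/24444) + 21182/(-34/3 + 108) = -979/6111 + 21182/(290/3) = -979/6111 + 21182*(3/290) = -979/6111 + 31773/145 = 194022848/886095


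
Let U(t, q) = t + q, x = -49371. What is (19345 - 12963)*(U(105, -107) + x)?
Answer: -315098486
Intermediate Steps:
U(t, q) = q + t
(19345 - 12963)*(U(105, -107) + x) = (19345 - 12963)*((-107 + 105) - 49371) = 6382*(-2 - 49371) = 6382*(-49373) = -315098486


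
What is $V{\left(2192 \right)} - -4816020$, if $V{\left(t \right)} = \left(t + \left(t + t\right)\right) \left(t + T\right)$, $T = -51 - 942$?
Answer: $12700644$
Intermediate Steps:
$T = -993$
$V{\left(t \right)} = 3 t \left(-993 + t\right)$ ($V{\left(t \right)} = \left(t + \left(t + t\right)\right) \left(t - 993\right) = \left(t + 2 t\right) \left(-993 + t\right) = 3 t \left(-993 + t\right)$)
$V{\left(2192 \right)} - -4816020 = 3 \cdot 2192 \left(-993 + 2192\right) - -4816020 = 3 \cdot 2192 \cdot 1199 + 4816020 = 7884624 + 4816020 = 12700644$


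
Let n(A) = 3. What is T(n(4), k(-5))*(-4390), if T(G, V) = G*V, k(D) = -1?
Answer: 13170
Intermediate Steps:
T(n(4), k(-5))*(-4390) = (3*(-1))*(-4390) = -3*(-4390) = 13170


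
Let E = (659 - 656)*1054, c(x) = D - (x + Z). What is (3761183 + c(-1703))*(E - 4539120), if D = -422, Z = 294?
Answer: -17065045108860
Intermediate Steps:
c(x) = -716 - x (c(x) = -422 - (x + 294) = -422 - (294 + x) = -422 + (-294 - x) = -716 - x)
E = 3162 (E = 3*1054 = 3162)
(3761183 + c(-1703))*(E - 4539120) = (3761183 + (-716 - 1*(-1703)))*(3162 - 4539120) = (3761183 + (-716 + 1703))*(-4535958) = (3761183 + 987)*(-4535958) = 3762170*(-4535958) = -17065045108860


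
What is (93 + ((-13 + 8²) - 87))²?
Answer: 3249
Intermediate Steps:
(93 + ((-13 + 8²) - 87))² = (93 + ((-13 + 64) - 87))² = (93 + (51 - 87))² = (93 - 36)² = 57² = 3249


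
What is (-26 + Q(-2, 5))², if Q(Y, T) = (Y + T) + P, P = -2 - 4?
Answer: 841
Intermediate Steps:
P = -6
Q(Y, T) = -6 + T + Y (Q(Y, T) = (Y + T) - 6 = (T + Y) - 6 = -6 + T + Y)
(-26 + Q(-2, 5))² = (-26 + (-6 + 5 - 2))² = (-26 - 3)² = (-29)² = 841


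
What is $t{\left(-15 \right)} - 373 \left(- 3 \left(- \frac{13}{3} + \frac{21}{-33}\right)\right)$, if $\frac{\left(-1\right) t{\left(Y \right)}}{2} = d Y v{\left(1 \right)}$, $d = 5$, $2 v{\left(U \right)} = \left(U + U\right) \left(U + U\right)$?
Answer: $- \frac{57872}{11} \approx -5261.1$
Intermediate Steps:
$v{\left(U \right)} = 2 U^{2}$ ($v{\left(U \right)} = \frac{\left(U + U\right) \left(U + U\right)}{2} = \frac{2 U 2 U}{2} = \frac{4 U^{2}}{2} = 2 U^{2}$)
$t{\left(Y \right)} = - 20 Y$ ($t{\left(Y \right)} = - 2 \cdot 5 Y 2 \cdot 1^{2} = - 2 \cdot 5 Y 2 \cdot 1 = - 2 \cdot 5 Y 2 = - 2 \cdot 10 Y = - 20 Y$)
$t{\left(-15 \right)} - 373 \left(- 3 \left(- \frac{13}{3} + \frac{21}{-33}\right)\right) = \left(-20\right) \left(-15\right) - 373 \left(- 3 \left(- \frac{13}{3} + \frac{21}{-33}\right)\right) = 300 - 373 \left(- 3 \left(\left(-13\right) \frac{1}{3} + 21 \left(- \frac{1}{33}\right)\right)\right) = 300 - 373 \left(- 3 \left(- \frac{13}{3} - \frac{7}{11}\right)\right) = 300 - 373 \left(\left(-3\right) \left(- \frac{164}{33}\right)\right) = 300 - \frac{61172}{11} = - \frac{57872}{11}$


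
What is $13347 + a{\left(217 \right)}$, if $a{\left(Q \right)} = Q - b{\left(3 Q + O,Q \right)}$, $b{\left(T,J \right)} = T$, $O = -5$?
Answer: $12918$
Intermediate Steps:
$a{\left(Q \right)} = 5 - 2 Q$ ($a{\left(Q \right)} = Q - \left(3 Q - 5\right) = Q - \left(-5 + 3 Q\right) = 5 - 2 Q$)
$13347 + a{\left(217 \right)} = 13347 + \left(5 - 434\right) = 13347 - 429 = 12918$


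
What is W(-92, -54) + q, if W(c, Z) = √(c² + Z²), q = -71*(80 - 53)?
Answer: -1917 + 2*√2845 ≈ -1810.3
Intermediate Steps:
q = -1917 (q = -71*27 = -1917)
W(c, Z) = √(Z² + c²)
W(-92, -54) + q = √((-54)² + (-92)²) - 1917 = √(2916 + 8464) - 1917 = √11380 - 1917 = 2*√2845 - 1917 = -1917 + 2*√2845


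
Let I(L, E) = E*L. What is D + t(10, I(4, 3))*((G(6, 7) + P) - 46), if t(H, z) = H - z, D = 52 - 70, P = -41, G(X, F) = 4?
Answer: 148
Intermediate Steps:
D = -18
D + t(10, I(4, 3))*((G(6, 7) + P) - 46) = -18 + (10 - 3*4)*((4 - 41) - 46) = -18 + (10 - 1*12)*(-37 - 46) = -18 + (10 - 12)*(-83) = -18 - 2*(-83) = -18 + 166 = 148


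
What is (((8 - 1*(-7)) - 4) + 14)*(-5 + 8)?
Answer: 75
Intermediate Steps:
(((8 - 1*(-7)) - 4) + 14)*(-5 + 8) = (((8 + 7) - 4) + 14)*3 = ((15 - 4) + 14)*3 = (11 + 14)*3 = 25*3 = 75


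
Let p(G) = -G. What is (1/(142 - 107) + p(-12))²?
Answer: 177241/1225 ≈ 144.69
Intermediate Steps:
(1/(142 - 107) + p(-12))² = (1/(142 - 107) - 1*(-12))² = (1/35 + 12)² = (421/35)² = 177241/1225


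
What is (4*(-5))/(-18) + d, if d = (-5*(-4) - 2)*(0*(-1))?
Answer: 10/9 ≈ 1.1111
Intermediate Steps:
d = 0 (d = (20 - 2)*0 = 18*0 = 0)
(4*(-5))/(-18) + d = (4*(-5))/(-18) + 0 = -20*(-1/18) + 0 = 10/9 + 0 = 10/9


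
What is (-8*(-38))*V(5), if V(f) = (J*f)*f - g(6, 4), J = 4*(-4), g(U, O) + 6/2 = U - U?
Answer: -120688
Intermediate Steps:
g(U, O) = -3 (g(U, O) = -3 + (U - U) = -3 + 0 = -3)
J = -16
V(f) = 3 - 16*f² (V(f) = (-16*f)*f - 1*(-3) = -16*f² + 3 = 3 - 16*f²)
(-8*(-38))*V(5) = (-8*(-38))*(3 - 16*5²) = 304*(3 - 16*25) = 304*(3 - 400) = 304*(-397) = -120688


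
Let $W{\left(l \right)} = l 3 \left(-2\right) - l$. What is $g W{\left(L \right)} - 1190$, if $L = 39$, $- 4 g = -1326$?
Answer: $- \frac{183379}{2} \approx -91690.0$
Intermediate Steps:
$g = \frac{663}{2}$ ($g = \left(- \frac{1}{4}\right) \left(-1326\right) = \frac{663}{2} \approx 331.5$)
$W{\left(l \right)} = - 7 l$ ($W{\left(l \right)} = 3 l \left(-2\right) - l = - 6 l - l = - 7 l$)
$g W{\left(L \right)} - 1190 = \frac{663 \left(\left(-7\right) 39\right)}{2} - 1190 = \frac{663}{2} \left(-273\right) - 1190 = - \frac{180999}{2} - 1190 = - \frac{183379}{2}$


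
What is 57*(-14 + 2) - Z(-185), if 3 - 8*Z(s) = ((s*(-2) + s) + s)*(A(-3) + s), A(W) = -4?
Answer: -5475/8 ≈ -684.38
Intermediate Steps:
Z(s) = 3/8 (Z(s) = 3/8 - ((s*(-2) + s) + s)*(-4 + s)/8 = 3/8 - ((-2*s + s) + s)*(-4 + s)/8 = 3/8 - (-s + s)*(-4 + s)/8 = 3/8 - 0*(-4 + s) = 3/8 - 1/8*0 = 3/8 + 0 = 3/8)
57*(-14 + 2) - Z(-185) = 57*(-14 + 2) - 1*3/8 = 57*(-12) - 3/8 = -684 - 3/8 = -5475/8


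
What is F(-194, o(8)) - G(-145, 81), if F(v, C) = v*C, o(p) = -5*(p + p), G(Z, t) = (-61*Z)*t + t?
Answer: -701006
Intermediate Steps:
G(Z, t) = t - 61*Z*t (G(Z, t) = -61*Z*t + t = t - 61*Z*t)
o(p) = -10*p
F(v, C) = C*v
F(-194, o(8)) - G(-145, 81) = -10*8*(-194) - 81*(1 - 61*(-145)) = -80*(-194) - 81*(1 + 8845) = 15520 - 81*8846 = 15520 - 1*716526 = 15520 - 716526 = -701006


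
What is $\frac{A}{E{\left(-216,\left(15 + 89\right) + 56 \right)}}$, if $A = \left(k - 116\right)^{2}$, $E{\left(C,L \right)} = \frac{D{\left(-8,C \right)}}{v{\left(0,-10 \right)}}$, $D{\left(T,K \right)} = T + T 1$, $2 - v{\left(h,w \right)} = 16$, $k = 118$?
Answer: $\frac{7}{2} \approx 3.5$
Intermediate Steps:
$v{\left(h,w \right)} = -14$ ($v{\left(h,w \right)} = 2 - 16 = -14$)
$D{\left(T,K \right)} = 2 T$ ($D{\left(T,K \right)} = T + T = 2 T$)
$E{\left(C,L \right)} = \frac{8}{7}$ ($E{\left(C,L \right)} = \frac{2 \left(-8\right)}{-14} = \left(-16\right) \left(- \frac{1}{14}\right) = \frac{8}{7}$)
$A = 4$ ($A = \left(118 - 116\right)^{2} = 2^{2} = 4$)
$\frac{A}{E{\left(-216,\left(15 + 89\right) + 56 \right)}} = \frac{4}{\frac{8}{7}} = 4 \cdot \frac{7}{8} = \frac{7}{2}$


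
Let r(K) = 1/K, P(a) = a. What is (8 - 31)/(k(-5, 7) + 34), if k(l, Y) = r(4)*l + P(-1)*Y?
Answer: -92/103 ≈ -0.89320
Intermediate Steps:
k(l, Y) = -Y + l/4 (k(l, Y) = l/4 - Y = -Y + l/4)
(8 - 31)/(k(-5, 7) + 34) = (8 - 31)/((-1*7 + (1/4)*(-5)) + 34) = -23/((-7 - 5/4) + 34) = -23/(-33/4 + 34) = -23/103/4 = -23*4/103 = -92/103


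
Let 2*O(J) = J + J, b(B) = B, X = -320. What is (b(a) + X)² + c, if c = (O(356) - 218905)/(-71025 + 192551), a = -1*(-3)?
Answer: 12211807665/121526 ≈ 1.0049e+5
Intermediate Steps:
a = 3
O(J) = J (O(J) = (J + J)/2 = (2*J)/2 = J)
c = -218549/121526 (c = (356 - 218905)/(-71025 + 192551) = -218549/121526 ≈ -1.7984)
(b(a) + X)² + c = (3 - 320)² - 218549/121526 = (-317)² - 218549/121526 = 100489 - 218549/121526 = 12211807665/121526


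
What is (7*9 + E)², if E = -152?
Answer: 7921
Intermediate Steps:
(7*9 + E)² = (7*9 - 152)² = (63 - 152)² = (-89)² = 7921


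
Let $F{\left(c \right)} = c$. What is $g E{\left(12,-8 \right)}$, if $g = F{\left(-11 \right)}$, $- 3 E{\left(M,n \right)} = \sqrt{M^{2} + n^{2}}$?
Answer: $\frac{44 \sqrt{13}}{3} \approx 52.881$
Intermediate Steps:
$E{\left(M,n \right)} = - \frac{\sqrt{M^{2} + n^{2}}}{3}$
$g = -11$
$g E{\left(12,-8 \right)} = - 11 \left(- \frac{\sqrt{12^{2} + \left(-8\right)^{2}}}{3}\right) = - 11 \left(- \frac{\sqrt{144 + 64}}{3}\right) = - 11 \left(- \frac{\sqrt{208}}{3}\right) = - 11 \left(- \frac{4 \sqrt{13}}{3}\right) = \frac{44 \sqrt{13}}{3}$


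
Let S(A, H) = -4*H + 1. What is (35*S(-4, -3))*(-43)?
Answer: -19565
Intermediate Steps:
S(A, H) = 1 - 4*H
(35*S(-4, -3))*(-43) = (35*(1 - 4*(-3)))*(-43) = (35*(1 + 12))*(-43) = (35*13)*(-43) = 455*(-43) = -19565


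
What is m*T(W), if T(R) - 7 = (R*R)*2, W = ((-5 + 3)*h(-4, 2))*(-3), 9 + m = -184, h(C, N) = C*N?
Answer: -890695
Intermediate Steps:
m = -193 (m = -9 - 184 = -193)
W = -48 (W = ((-5 + 3)*(-4*2))*(-3) = -2*(-8)*(-3) = 16*(-3) = -48)
T(R) = 7 + 2*R² (T(R) = 7 + (R*R)*2 = 7 + R²*2 = 7 + 2*R²)
m*T(W) = -193*(7 + 2*(-48)²) = -193*(7 + 2*2304) = -193*(7 + 4608) = -193*4615 = -890695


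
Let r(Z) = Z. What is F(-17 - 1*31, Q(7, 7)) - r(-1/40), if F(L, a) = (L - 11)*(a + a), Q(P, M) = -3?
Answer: 14161/40 ≈ 354.02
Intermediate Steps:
F(L, a) = 2*a*(-11 + L) (F(L, a) = (-11 + L)*(2*a) = 2*a*(-11 + L))
F(-17 - 1*31, Q(7, 7)) - r(-1/40) = 2*(-3)*(-11 + (-17 - 1*31)) - (-1)/40 = 2*(-3)*(-11 + (-17 - 31)) - (-1)/40 = 2*(-3)*(-11 - 48) - 1*(-1/40) = 2*(-3)*(-59) + 1/40 = 354 + 1/40 = 14161/40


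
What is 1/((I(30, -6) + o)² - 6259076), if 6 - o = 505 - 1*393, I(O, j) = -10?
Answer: -1/6245620 ≈ -1.6011e-7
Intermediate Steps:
o = -106 (o = 6 - (505 - 1*393) = 6 - (505 - 393) = 6 - 1*112 = 6 - 112 = -106)
1/((I(30, -6) + o)² - 6259076) = 1/((-10 - 106)² - 6259076) = 1/((-116)² - 6259076) = 1/(13456 - 6259076) = 1/(-6245620) = -1/6245620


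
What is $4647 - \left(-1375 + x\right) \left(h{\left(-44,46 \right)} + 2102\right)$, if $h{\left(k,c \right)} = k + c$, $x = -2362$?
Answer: $7867295$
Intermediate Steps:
$h{\left(k,c \right)} = c + k$
$4647 - \left(-1375 + x\right) \left(h{\left(-44,46 \right)} + 2102\right) = 4647 - \left(-1375 - 2362\right) \left(\left(46 - 44\right) + 2102\right) = 4647 - - 3737 \left(2 + 2102\right) = 4647 - \left(-3737\right) 2104 = 4647 - -7862648 = 4647 + 7862648 = 7867295$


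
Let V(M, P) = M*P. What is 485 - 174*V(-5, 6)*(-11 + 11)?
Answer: 485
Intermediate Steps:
485 - 174*V(-5, 6)*(-11 + 11) = 485 - 174*(-5*6)*(-11 + 11) = 485 - (-5220)*0 = 485 - 174*0 = 485 + 0 = 485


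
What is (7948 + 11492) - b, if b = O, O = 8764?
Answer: 10676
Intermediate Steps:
b = 8764
(7948 + 11492) - b = (7948 + 11492) - 1*8764 = 19440 - 8764 = 10676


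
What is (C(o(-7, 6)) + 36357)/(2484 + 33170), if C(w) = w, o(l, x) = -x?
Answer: 36351/35654 ≈ 1.0195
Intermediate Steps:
(C(o(-7, 6)) + 36357)/(2484 + 33170) = (-1*6 + 36357)/(2484 + 33170) = (-6 + 36357)/35654 = 36351*(1/35654) = 36351/35654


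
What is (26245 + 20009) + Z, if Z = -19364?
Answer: 26890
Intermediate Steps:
(26245 + 20009) + Z = (26245 + 20009) - 19364 = 46254 - 19364 = 26890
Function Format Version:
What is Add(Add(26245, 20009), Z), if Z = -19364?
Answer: 26890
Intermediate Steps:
Add(Add(26245, 20009), Z) = Add(Add(26245, 20009), -19364) = Add(46254, -19364) = 26890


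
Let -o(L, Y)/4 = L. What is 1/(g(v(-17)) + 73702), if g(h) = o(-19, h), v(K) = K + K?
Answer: 1/73778 ≈ 1.3554e-5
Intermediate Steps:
v(K) = 2*K
o(L, Y) = -4*L
g(h) = 76 (g(h) = -4*(-19) = 76)
1/(g(v(-17)) + 73702) = 1/(76 + 73702) = 1/73778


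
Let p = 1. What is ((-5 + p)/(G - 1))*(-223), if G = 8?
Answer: 892/7 ≈ 127.43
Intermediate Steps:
((-5 + p)/(G - 1))*(-223) = ((-5 + 1)/(8 - 1))*(-223) = -4/7*(-223) = 892/7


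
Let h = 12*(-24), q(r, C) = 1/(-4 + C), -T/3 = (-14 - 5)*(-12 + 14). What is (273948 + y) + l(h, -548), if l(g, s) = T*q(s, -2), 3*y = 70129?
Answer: 891916/3 ≈ 2.9731e+5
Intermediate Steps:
y = 70129/3 (y = (⅓)*70129 = 70129/3 ≈ 23376.)
T = 114 (T = -3*(-14 - 5)*(-12 + 14) = -(-57)*2 = -3*(-38) = 114)
h = -288
l(g, s) = -19 (l(g, s) = 114/(-4 - 2) = 114/(-6) = 114*(-⅙) = -19)
(273948 + y) + l(h, -548) = (273948 + 70129/3) - 19 = 891973/3 - 19 = 891916/3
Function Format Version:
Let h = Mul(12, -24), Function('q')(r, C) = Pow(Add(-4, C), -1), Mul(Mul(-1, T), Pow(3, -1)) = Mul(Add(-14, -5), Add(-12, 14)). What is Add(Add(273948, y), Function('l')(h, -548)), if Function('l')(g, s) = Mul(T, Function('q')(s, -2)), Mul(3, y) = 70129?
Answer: Rational(891916, 3) ≈ 2.9731e+5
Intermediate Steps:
y = Rational(70129, 3) (y = Mul(Rational(1, 3), 70129) = Rational(70129, 3) ≈ 23376.)
T = 114 (T = Mul(-3, Mul(Add(-14, -5), Add(-12, 14))) = Mul(-3, Mul(-19, 2)) = Mul(-3, -38) = 114)
h = -288
Function('l')(g, s) = -19 (Function('l')(g, s) = Mul(114, Pow(Add(-4, -2), -1)) = Mul(114, Pow(-6, -1)) = Mul(114, Rational(-1, 6)) = -19)
Add(Add(273948, y), Function('l')(h, -548)) = Add(Add(273948, Rational(70129, 3)), -19) = Add(Rational(891973, 3), -19) = Rational(891916, 3)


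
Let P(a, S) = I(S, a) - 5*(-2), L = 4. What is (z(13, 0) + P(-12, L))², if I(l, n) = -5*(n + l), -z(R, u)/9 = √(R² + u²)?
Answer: 4489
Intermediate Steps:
z(R, u) = -9*√(R² + u²)
I(l, n) = -5*l - 5*n (I(l, n) = -5*(l + n) = -5*l - 5*n)
P(a, S) = 10 - 5*S - 5*a (P(a, S) = (-5*S - 5*a) - 5*(-2) = (-5*S - 5*a) + 10 = 10 - 5*S - 5*a)
(z(13, 0) + P(-12, L))² = (-9*√(13² + 0²) + (10 - 5*4 - 5*(-12)))² = (-9*√(169 + 0) + (10 - 20 + 60))² = (-9*√169 + 50)² = (-9*13 + 50)² = (-117 + 50)² = (-67)² = 4489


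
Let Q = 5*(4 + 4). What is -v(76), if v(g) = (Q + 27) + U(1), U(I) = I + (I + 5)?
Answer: -74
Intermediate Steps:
U(I) = 5 + 2*I (U(I) = I + (5 + I) = 5 + 2*I)
Q = 40 (Q = 5*8 = 40)
v(g) = 74 (v(g) = (40 + 27) + (5 + 2*1) = 67 + (5 + 2) = 67 + 7 = 74)
-v(76) = -1*74 = -74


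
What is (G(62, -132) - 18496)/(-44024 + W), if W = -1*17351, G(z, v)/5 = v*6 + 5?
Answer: 22431/61375 ≈ 0.36547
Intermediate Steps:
G(z, v) = 25 + 30*v (G(z, v) = 5*(v*6 + 5) = 5*(6*v + 5) = 5*(5 + 6*v) = 25 + 30*v)
W = -17351
(G(62, -132) - 18496)/(-44024 + W) = ((25 + 30*(-132)) - 18496)/(-44024 - 17351) = ((25 - 3960) - 18496)/(-61375) = (-3935 - 18496)*(-1/61375) = -22431*(-1/61375) = 22431/61375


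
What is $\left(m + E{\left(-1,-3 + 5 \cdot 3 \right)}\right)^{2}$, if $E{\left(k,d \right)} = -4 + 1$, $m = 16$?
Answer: $169$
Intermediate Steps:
$E{\left(k,d \right)} = -3$
$\left(m + E{\left(-1,-3 + 5 \cdot 3 \right)}\right)^{2} = \left(16 - 3\right)^{2} = 13^{2} = 169$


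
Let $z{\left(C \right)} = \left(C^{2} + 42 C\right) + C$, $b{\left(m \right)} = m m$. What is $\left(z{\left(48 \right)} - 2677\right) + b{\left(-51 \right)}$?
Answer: $4292$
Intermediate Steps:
$b{\left(m \right)} = m^{2}$
$z{\left(C \right)} = C^{2} + 43 C$
$\left(z{\left(48 \right)} - 2677\right) + b{\left(-51 \right)} = \left(48 \left(43 + 48\right) - 2677\right) + \left(-51\right)^{2} = \left(48 \cdot 91 - 2677\right) + 2601 = \left(4368 - 2677\right) + 2601 = 1691 + 2601 = 4292$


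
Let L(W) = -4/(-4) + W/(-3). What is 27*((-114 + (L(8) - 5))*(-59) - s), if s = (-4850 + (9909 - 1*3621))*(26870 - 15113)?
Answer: -456285060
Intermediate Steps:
L(W) = 1 - W/3 (L(W) = -4*(-¼) + W*(-⅓) = 1 - W/3)
s = 16906566 (s = (-4850 + (9909 - 3621))*11757 = (-4850 + 6288)*11757 = 1438*11757 = 16906566)
27*((-114 + (L(8) - 5))*(-59) - s) = 27*((-114 + ((1 - ⅓*8) - 5))*(-59) - 1*16906566) = 27*((-114 + ((1 - 8/3) - 5))*(-59) - 16906566) = 27*((-114 + (-5/3 - 5))*(-59) - 16906566) = 27*((-114 - 20/3)*(-59) - 16906566) = 27*(-362/3*(-59) - 16906566) = 27*(21358/3 - 16906566) = 27*(-50698340/3) = -456285060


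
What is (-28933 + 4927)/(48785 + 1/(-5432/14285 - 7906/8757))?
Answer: -3853088647404/7830122746945 ≈ -0.49209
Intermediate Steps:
(-28933 + 4927)/(48785 + 1/(-5432/14285 - 7906/8757)) = -24006/(48785 + 1/(-5432*1/14285 - 7906*1/8757)) = -24006/(48785 + 1/(-5432/14285 - 7906/8757)) = -24006/(48785 + 1/(-160505234/125093745)) = -24006/(48785 - 125093745/160505234) = -24006/7830122746945/160505234 = -24006*160505234/7830122746945 = -3853088647404/7830122746945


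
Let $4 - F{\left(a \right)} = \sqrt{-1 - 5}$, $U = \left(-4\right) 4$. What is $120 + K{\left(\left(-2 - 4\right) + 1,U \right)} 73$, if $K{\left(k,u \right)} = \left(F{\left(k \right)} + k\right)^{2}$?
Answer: $-245 + 146 i \sqrt{6} \approx -245.0 + 357.63 i$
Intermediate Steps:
$U = -16$
$F{\left(a \right)} = 4 - i \sqrt{6}$ ($F{\left(a \right)} = 4 - \sqrt{-1 - 5} = 4 - \sqrt{-6} = 4 - i \sqrt{6}$)
$K{\left(k,u \right)} = \left(4 + k - i \sqrt{6}\right)^{2}$ ($K{\left(k,u \right)} = \left(\left(4 - i \sqrt{6}\right) + k\right)^{2} = \left(4 + k - i \sqrt{6}\right)^{2}$)
$120 + K{\left(\left(-2 - 4\right) + 1,U \right)} 73 = 120 + \left(4 + \left(\left(-2 - 4\right) + 1\right) - i \sqrt{6}\right)^{2} \cdot 73 = 120 + \left(4 + \left(-6 + 1\right) - i \sqrt{6}\right)^{2} \cdot 73 = 120 + \left(4 - 5 - i \sqrt{6}\right)^{2} \cdot 73 = 120 + \left(-1 - i \sqrt{6}\right)^{2} \cdot 73 = 120 + 73 \left(-1 - i \sqrt{6}\right)^{2}$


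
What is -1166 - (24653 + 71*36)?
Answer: -28375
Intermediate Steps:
-1166 - (24653 + 71*36) = -1166 - (24653 + 2556) = -1166 - 1*27209 = -1166 - 27209 = -28375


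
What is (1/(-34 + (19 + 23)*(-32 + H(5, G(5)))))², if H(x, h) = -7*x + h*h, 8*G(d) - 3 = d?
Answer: 1/7873636 ≈ 1.2701e-7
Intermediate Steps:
G(d) = 3/8 + d/8
H(x, h) = h² - 7*x (H(x, h) = -7*x + h² = h² - 7*x)
(1/(-34 + (19 + 23)*(-32 + H(5, G(5)))))² = (1/(-34 + (19 + 23)*(-32 + ((3/8 + (⅛)*5)² - 7*5))))² = (1/(-34 + 42*(-32 + ((3/8 + 5/8)² - 35))))² = (1/(-34 + 42*(-32 + (1² - 35))))² = (1/(-34 + 42*(-32 + (1 - 35))))² = (1/(-34 + 42*(-32 - 34)))² = (1/(-34 + 42*(-66)))² = (1/(-34 - 2772))² = (1/(-2806))² = (-1/2806)² = 1/7873636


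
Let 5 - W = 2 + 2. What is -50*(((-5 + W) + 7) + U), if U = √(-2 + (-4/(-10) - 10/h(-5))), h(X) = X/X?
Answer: -150 - 10*I*√290 ≈ -150.0 - 170.29*I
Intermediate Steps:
W = 1 (W = 5 - (2 + 2) = 5 - 1*4 = 5 - 4 = 1)
h(X) = 1
U = I*√290/5 (U = √(-2 + (-4/(-10) - 10/1)) = √(-2 + (-4*(-⅒) - 10*1)) = √(-2 + (⅖ - 10)) = √(-2 - 48/5) = √(-58/5) = I*√290/5 ≈ 3.4059*I)
-50*(((-5 + W) + 7) + U) = -50*(((-5 + 1) + 7) + I*√290/5) = -50*((-4 + 7) + I*√290/5) = -50*(3 + I*√290/5) = -150 - 10*I*√290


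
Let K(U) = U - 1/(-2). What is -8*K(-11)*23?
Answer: 1932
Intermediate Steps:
K(U) = ½ + U (K(U) = U - 1*(-½) = U + ½ = ½ + U)
-8*K(-11)*23 = -8*(½ - 11)*23 = -8*(-21/2)*23 = 84*23 = 1932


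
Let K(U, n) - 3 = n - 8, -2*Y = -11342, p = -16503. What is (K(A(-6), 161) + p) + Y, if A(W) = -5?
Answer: -10676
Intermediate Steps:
Y = 5671 (Y = -½*(-11342) = 5671)
K(U, n) = -5 + n (K(U, n) = 3 + (n - 8) = 3 + (-8 + n) = -5 + n)
(K(A(-6), 161) + p) + Y = ((-5 + 161) - 16503) + 5671 = (156 - 16503) + 5671 = -16347 + 5671 = -10676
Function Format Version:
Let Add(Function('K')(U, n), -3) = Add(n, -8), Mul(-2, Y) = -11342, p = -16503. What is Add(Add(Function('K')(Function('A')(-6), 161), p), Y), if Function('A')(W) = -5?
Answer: -10676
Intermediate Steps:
Y = 5671 (Y = Mul(Rational(-1, 2), -11342) = 5671)
Function('K')(U, n) = Add(-5, n) (Function('K')(U, n) = Add(3, Add(n, -8)) = Add(3, Add(-8, n)) = Add(-5, n))
Add(Add(Function('K')(Function('A')(-6), 161), p), Y) = Add(Add(Add(-5, 161), -16503), 5671) = Add(Add(156, -16503), 5671) = Add(-16347, 5671) = -10676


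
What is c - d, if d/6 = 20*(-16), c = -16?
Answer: 1904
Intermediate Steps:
d = -1920 (d = 6*(20*(-16)) = 6*(-320) = -1920)
c - d = -16 - 1*(-1920) = -16 + 1920 = 1904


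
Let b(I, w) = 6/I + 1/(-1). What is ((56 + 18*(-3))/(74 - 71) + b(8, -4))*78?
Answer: 65/2 ≈ 32.500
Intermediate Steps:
b(I, w) = -1 + 6/I (b(I, w) = 6/I + 1*(-1) = 6/I - 1 = -1 + 6/I)
((56 + 18*(-3))/(74 - 71) + b(8, -4))*78 = ((56 + 18*(-3))/(74 - 71) + (6 - 1*8)/8)*78 = ((56 - 54)/3 + (6 - 8)/8)*78 = (2*(⅓) + (⅛)*(-2))*78 = (⅔ - ¼)*78 = (5/12)*78 = 65/2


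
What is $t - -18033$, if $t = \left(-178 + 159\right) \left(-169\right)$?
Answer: $21244$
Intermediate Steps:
$t = 3211$ ($t = \left(-19\right) \left(-169\right) = 3211$)
$t - -18033 = 3211 - -18033 = 3211 + 18033 = 21244$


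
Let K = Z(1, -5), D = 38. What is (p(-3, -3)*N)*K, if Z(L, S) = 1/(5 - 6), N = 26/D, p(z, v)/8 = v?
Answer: 312/19 ≈ 16.421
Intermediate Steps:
p(z, v) = 8*v
N = 13/19 (N = 26/38 = 26*(1/38) = 13/19 ≈ 0.68421)
Z(L, S) = -1 (Z(L, S) = 1/(-1) = -1)
K = -1
(p(-3, -3)*N)*K = ((8*(-3))*(13/19))*(-1) = -24*13/19*(-1) = -312/19*(-1) = 312/19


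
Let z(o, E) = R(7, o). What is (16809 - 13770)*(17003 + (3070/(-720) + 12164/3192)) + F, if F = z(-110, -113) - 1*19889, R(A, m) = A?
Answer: 164869538713/3192 ≈ 5.1651e+7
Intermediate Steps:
z(o, E) = 7
F = -19882 (F = 7 - 1*19889 = 7 - 19889 = -19882)
(16809 - 13770)*(17003 + (3070/(-720) + 12164/3192)) + F = (16809 - 13770)*(17003 + (3070/(-720) + 12164/3192)) - 19882 = 3039*(17003 + (3070*(-1/720) + 12164*(1/3192))) - 19882 = 3039*(17003 + (-307/72 + 3041/798)) - 19882 = 3039*(17003 - 4339/9576) - 19882 = 3039*(162816389/9576) - 19882 = 164933002057/3192 - 19882 = 164869538713/3192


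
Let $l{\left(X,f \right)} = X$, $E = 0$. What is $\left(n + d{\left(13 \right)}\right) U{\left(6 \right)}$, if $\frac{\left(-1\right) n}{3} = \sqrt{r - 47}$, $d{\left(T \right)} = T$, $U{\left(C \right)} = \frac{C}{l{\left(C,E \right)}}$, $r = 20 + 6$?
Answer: $13 - 3 i \sqrt{21} \approx 13.0 - 13.748 i$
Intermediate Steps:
$r = 26$
$U{\left(C \right)} = 1$ ($U{\left(C \right)} = \frac{C}{C} = 1$)
$n = - 3 i \sqrt{21}$ ($n = - 3 \sqrt{26 - 47} = - 3 \sqrt{-21} = - 3 i \sqrt{21} \approx - 13.748 i$)
$\left(n + d{\left(13 \right)}\right) U{\left(6 \right)} = \left(- 3 i \sqrt{21} + 13\right) 1 = \left(13 - 3 i \sqrt{21}\right) 1 = 13 - 3 i \sqrt{21}$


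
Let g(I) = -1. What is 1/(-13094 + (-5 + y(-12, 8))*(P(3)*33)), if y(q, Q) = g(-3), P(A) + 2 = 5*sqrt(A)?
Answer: -6349/79149452 + 495*sqrt(3)/79149452 ≈ -6.9383e-5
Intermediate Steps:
P(A) = -2 + 5*sqrt(A)
y(q, Q) = -1
1/(-13094 + (-5 + y(-12, 8))*(P(3)*33)) = 1/(-13094 + (-5 - 1)*((-2 + 5*sqrt(3))*33)) = 1/(-13094 - 6*(-66 + 165*sqrt(3))) = 1/(-13094 + (396 - 990*sqrt(3))) = 1/(-12698 - 990*sqrt(3))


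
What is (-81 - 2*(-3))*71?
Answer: -5325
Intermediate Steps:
(-81 - 2*(-3))*71 = (-81 + 6)*71 = -75*71 = -5325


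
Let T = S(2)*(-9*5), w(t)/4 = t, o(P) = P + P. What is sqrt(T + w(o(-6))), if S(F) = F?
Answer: I*sqrt(138) ≈ 11.747*I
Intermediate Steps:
o(P) = 2*P
w(t) = 4*t
T = -90 (T = 2*(-9*5) = 2*(-45) = -90)
sqrt(T + w(o(-6))) = sqrt(-90 + 4*(2*(-6))) = sqrt(-90 + 4*(-12)) = sqrt(-90 - 48) = sqrt(-138) = I*sqrt(138)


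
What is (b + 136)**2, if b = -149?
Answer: 169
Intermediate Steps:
(b + 136)**2 = (-149 + 136)**2 = (-13)**2 = 169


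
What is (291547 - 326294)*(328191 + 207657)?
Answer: -18619110456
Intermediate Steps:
(291547 - 326294)*(328191 + 207657) = -34747*535848 = -18619110456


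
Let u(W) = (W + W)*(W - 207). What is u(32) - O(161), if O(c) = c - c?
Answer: -11200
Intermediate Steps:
u(W) = 2*W*(-207 + W) (u(W) = (2*W)*(-207 + W) = 2*W*(-207 + W))
O(c) = 0
u(32) - O(161) = 2*32*(-207 + 32) - 1*0 = 2*32*(-175) + 0 = -11200 + 0 = -11200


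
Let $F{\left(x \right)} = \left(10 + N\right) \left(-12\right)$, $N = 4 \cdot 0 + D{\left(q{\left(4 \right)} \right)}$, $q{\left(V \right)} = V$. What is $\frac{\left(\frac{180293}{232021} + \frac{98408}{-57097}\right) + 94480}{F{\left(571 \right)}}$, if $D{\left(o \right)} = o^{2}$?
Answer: $- \frac{1251630444402613}{4133283347544} \approx -302.82$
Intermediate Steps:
$N = 16$ ($N = 4 \cdot 0 + 4^{2} = 0 + 16 = 16$)
$F{\left(x \right)} = -312$ ($F{\left(x \right)} = \left(10 + 16\right) \left(-12\right) = 26 \left(-12\right) = -312$)
$\frac{\left(\frac{180293}{232021} + \frac{98408}{-57097}\right) + 94480}{F{\left(571 \right)}} = \frac{\left(\frac{180293}{232021} + \frac{98408}{-57097}\right) + 94480}{-312} = \left(\left(180293 \cdot \frac{1}{232021} + 98408 \left(- \frac{1}{57097}\right)\right) + 94480\right) \left(- \frac{1}{312}\right) = \left(\left(\frac{180293}{232021} - \frac{98408}{57097}\right) + 94480\right) \left(- \frac{1}{312}\right) = \left(- \frac{12538533147}{13247703037} + 94480\right) \left(- \frac{1}{312}\right) = \frac{1251630444402613}{13247703037} \left(- \frac{1}{312}\right) = - \frac{1251630444402613}{4133283347544}$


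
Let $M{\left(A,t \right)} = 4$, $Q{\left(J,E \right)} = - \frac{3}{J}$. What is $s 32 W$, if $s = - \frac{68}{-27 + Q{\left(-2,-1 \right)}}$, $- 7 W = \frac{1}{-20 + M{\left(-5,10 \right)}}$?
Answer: $\frac{16}{21} \approx 0.7619$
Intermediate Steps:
$W = \frac{1}{112}$ ($W = - \frac{1}{7 \left(-20 + 4\right)} = - \frac{1}{7 \left(-16\right)} = \left(- \frac{1}{7}\right) \left(- \frac{1}{16}\right) = \frac{1}{112} \approx 0.0089286$)
$s = \frac{8}{3}$ ($s = - \frac{68}{-27 - \frac{3}{-2}} = - \frac{68}{-27 - - \frac{3}{2}} = - \frac{68}{-27 + \frac{3}{2}} = - \frac{68}{- \frac{51}{2}} = \left(-68\right) \left(- \frac{2}{51}\right) = \frac{8}{3} \approx 2.6667$)
$s 32 W = \frac{8}{3} \cdot 32 \cdot \frac{1}{112} = \frac{256}{3} \cdot \frac{1}{112} = \frac{16}{21}$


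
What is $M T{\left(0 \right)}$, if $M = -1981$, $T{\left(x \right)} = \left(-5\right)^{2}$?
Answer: $-49525$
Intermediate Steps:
$T{\left(x \right)} = 25$
$M T{\left(0 \right)} = \left(-1981\right) 25 = -49525$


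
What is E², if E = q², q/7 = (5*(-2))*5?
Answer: 15006250000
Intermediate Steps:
q = -350 (q = 7*((5*(-2))*5) = 7*(-10*5) = 7*(-50) = -350)
E = 122500 (E = (-350)² = 122500)
E² = 122500² = 15006250000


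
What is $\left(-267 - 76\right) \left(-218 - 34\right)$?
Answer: $86436$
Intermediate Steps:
$\left(-267 - 76\right) \left(-218 - 34\right) = - 343 \left(-218 - 34\right) = \left(-343\right) \left(-252\right) = 86436$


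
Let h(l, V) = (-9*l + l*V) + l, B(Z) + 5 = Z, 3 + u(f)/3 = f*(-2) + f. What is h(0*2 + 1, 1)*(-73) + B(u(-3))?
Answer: 506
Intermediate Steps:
u(f) = -9 - 3*f (u(f) = -9 + 3*(f*(-2) + f) = -9 + 3*(-2*f + f) = -9 + 3*(-f) = -9 - 3*f)
B(Z) = -5 + Z
h(l, V) = -8*l + V*l (h(l, V) = (-9*l + V*l) + l = -8*l + V*l)
h(0*2 + 1, 1)*(-73) + B(u(-3)) = ((0*2 + 1)*(-8 + 1))*(-73) + (-5 + (-9 - 3*(-3))) = ((0 + 1)*(-7))*(-73) + (-5 + (-9 + 9)) = (1*(-7))*(-73) + (-5 + 0) = -7*(-73) - 5 = 511 - 5 = 506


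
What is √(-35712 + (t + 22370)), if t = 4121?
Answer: I*√9221 ≈ 96.026*I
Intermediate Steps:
√(-35712 + (t + 22370)) = √(-35712 + (4121 + 22370)) = √(-35712 + 26491) = √(-9221) = I*√9221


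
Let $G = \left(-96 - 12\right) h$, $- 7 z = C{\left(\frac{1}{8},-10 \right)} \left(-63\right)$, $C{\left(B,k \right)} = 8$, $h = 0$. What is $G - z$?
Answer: $-72$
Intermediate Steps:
$z = 72$ ($z = - \frac{8 \left(-63\right)}{7} = \left(- \frac{1}{7}\right) \left(-504\right) = 72$)
$G = 0$ ($G = \left(-96 - 12\right) 0 = \left(-108\right) 0 = 0$)
$G - z = 0 - 72 = -72$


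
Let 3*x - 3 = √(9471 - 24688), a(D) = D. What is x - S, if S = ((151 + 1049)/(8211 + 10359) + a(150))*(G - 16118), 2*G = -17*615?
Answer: 1982784114/619 + I*√15217/3 ≈ 3.2032e+6 + 41.119*I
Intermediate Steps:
G = -10455/2 (G = (-17*615)/2 = (½)*(-10455) = -10455/2 ≈ -5227.5)
x = 1 + I*√15217/3 (x = 1 + √(9471 - 24688)/3 = 1 + √(-15217)/3 = 1 + (I*√15217)/3 = 1 + I*√15217/3 ≈ 1.0 + 41.119*I)
S = -1982783495/619 (S = ((151 + 1049)/(8211 + 10359) + 150)*(-10455/2 - 16118) = (1200/18570 + 150)*(-42691/2) = (1200*(1/18570) + 150)*(-42691/2) = (40/619 + 150)*(-42691/2) = (92890/619)*(-42691/2) = -1982783495/619 ≈ -3.2032e+6)
x - S = (1 + I*√15217/3) - 1*(-1982783495/619) = (1 + I*√15217/3) + 1982783495/619 = 1982784114/619 + I*√15217/3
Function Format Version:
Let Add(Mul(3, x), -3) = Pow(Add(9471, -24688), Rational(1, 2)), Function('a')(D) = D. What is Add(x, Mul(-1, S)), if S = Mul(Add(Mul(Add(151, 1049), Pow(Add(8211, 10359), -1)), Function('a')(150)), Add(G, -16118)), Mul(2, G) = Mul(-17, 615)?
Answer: Add(Rational(1982784114, 619), Mul(Rational(1, 3), I, Pow(15217, Rational(1, 2)))) ≈ Add(3.2032e+6, Mul(41.119, I))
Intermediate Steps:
G = Rational(-10455, 2) (G = Mul(Rational(1, 2), Mul(-17, 615)) = Mul(Rational(1, 2), -10455) = Rational(-10455, 2) ≈ -5227.5)
x = Add(1, Mul(Rational(1, 3), I, Pow(15217, Rational(1, 2)))) (x = Add(1, Mul(Rational(1, 3), Pow(Add(9471, -24688), Rational(1, 2)))) = Add(1, Mul(Rational(1, 3), Pow(-15217, Rational(1, 2)))) = Add(1, Mul(Rational(1, 3), Mul(I, Pow(15217, Rational(1, 2))))) = Add(1, Mul(Rational(1, 3), I, Pow(15217, Rational(1, 2)))) ≈ Add(1.0000, Mul(41.119, I)))
S = Rational(-1982783495, 619) (S = Mul(Add(Mul(Add(151, 1049), Pow(Add(8211, 10359), -1)), 150), Add(Rational(-10455, 2), -16118)) = Mul(Add(Mul(1200, Pow(18570, -1)), 150), Rational(-42691, 2)) = Mul(Add(Mul(1200, Rational(1, 18570)), 150), Rational(-42691, 2)) = Mul(Add(Rational(40, 619), 150), Rational(-42691, 2)) = Mul(Rational(92890, 619), Rational(-42691, 2)) = Rational(-1982783495, 619) ≈ -3.2032e+6)
Add(x, Mul(-1, S)) = Add(Add(1, Mul(Rational(1, 3), I, Pow(15217, Rational(1, 2)))), Mul(-1, Rational(-1982783495, 619))) = Add(Add(1, Mul(Rational(1, 3), I, Pow(15217, Rational(1, 2)))), Rational(1982783495, 619)) = Add(Rational(1982784114, 619), Mul(Rational(1, 3), I, Pow(15217, Rational(1, 2))))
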